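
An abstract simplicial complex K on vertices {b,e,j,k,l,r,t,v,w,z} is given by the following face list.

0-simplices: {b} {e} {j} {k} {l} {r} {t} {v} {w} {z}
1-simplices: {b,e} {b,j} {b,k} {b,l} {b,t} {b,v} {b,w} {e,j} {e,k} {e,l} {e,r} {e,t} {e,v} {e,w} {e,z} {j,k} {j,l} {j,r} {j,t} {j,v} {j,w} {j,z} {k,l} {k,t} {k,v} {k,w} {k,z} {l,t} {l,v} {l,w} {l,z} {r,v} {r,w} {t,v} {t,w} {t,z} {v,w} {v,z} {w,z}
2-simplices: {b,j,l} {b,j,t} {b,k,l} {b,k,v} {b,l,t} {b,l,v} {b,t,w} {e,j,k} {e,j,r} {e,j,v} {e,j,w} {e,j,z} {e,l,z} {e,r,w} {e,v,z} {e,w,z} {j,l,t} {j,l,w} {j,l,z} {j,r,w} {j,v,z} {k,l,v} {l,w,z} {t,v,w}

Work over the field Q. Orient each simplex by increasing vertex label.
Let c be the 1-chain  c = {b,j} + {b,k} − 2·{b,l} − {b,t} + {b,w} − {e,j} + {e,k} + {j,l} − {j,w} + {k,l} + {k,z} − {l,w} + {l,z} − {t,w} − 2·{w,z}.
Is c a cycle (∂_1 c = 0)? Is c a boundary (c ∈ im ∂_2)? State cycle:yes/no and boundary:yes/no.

n_0=10 n_1=39 n_2=24  [Q]
∂1: piv[be,bj,bk,bl,bt,bv,bw,er,ez] rk=9  ker:ej,ek,el,et,ev,ew,jk,jl,jr,jt,jv,jw,jz,kl,kt,kv,kw,kz,lt,lv,lw,lz,rv,rw,tv,tw,tz,vw,vz,wz
∂2: piv[bjl,bjt,bkl,bkv,blt,blv,btw,ejk,ejr,ejv,ejw,ejz,elz,erw,evz,ewz,jlw,jlz,tvw] rk=19  ker:jlt,jrw,jvz,klv,lwz
∂1c = 0
c vs im∂2: residual ≠ 0 ⇒ not boundary

cycle:yes boundary:no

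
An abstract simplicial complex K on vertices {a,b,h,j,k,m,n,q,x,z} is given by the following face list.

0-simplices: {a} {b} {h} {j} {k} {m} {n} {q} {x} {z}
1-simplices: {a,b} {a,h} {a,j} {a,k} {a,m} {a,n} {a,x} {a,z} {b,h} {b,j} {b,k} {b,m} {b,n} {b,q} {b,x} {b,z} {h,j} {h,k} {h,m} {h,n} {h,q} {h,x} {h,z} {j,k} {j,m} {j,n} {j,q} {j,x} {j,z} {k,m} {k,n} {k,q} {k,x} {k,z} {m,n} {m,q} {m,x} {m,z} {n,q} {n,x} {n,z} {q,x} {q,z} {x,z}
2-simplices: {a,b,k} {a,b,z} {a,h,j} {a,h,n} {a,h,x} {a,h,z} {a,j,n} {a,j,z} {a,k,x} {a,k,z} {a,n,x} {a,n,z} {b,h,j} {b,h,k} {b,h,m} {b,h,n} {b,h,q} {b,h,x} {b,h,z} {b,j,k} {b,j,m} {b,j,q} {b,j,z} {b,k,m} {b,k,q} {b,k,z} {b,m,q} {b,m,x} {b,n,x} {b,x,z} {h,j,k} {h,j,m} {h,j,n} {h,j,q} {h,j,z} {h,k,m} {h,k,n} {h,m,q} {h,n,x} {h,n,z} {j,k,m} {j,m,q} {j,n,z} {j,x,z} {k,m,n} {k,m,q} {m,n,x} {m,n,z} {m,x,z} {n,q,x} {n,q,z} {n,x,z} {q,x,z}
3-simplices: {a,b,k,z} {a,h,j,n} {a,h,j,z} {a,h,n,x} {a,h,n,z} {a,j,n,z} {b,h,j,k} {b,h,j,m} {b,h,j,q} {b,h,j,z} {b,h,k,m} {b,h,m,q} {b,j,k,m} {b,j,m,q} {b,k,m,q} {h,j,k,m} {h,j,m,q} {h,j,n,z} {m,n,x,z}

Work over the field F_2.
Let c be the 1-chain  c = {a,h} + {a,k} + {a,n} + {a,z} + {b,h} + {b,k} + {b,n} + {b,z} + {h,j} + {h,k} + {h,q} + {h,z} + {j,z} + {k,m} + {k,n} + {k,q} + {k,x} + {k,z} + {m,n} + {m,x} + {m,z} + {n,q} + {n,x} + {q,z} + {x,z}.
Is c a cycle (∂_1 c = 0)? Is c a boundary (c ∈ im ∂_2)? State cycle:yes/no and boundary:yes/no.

cycle:yes boundary:yes

n_0=10 n_1=44 n_2=53 n_3=19  [Z2]
∂1: piv[ab,ah,aj,ak,am,an,ax,az,bq] rk=9  ker:bh,bj,bk,bm,bn,bx,bz,hj,hk,hm,hn,hq,hx,hz,jk,jm,jn,jq,jx,jz,km,kn,kq,kx,kz,mn,mq,mx,mz,nq,nx,nz,qx,qz,xz
∂2: piv[abk,abz,ahj,ahn,ahx,ahz,ajn,ajz,akx,akz,anx,anz,bhj,bhk,bhm,bhn,bhq,bhx,bhz,bjk,bjm,bjq,bkm,bkq,bmq,bmx,bxz,hkn,jxz,kmn,mnz,nqx,nqz] rk=33  ker:bjz,bkz,bnx,hjk,hjm,hjn,hjq,hjz,hkm,hmq,hnx,hnz,jkm,jmq,jnz,kmq,mnx,mxz,nxz,qxz
∂3: piv[abkz,ahjn,ahjz,ahnx,ahnz,ajnz,bhjk,bhjm,bhjq,bhjz,bhkm,bhmq,bjkm,bjmq,bkmq,mnxz] rk=16  ker:hjkm,hjmq,hjnz
∂1c = 0
c vs im∂2: reduces to 0 ⇒ boundary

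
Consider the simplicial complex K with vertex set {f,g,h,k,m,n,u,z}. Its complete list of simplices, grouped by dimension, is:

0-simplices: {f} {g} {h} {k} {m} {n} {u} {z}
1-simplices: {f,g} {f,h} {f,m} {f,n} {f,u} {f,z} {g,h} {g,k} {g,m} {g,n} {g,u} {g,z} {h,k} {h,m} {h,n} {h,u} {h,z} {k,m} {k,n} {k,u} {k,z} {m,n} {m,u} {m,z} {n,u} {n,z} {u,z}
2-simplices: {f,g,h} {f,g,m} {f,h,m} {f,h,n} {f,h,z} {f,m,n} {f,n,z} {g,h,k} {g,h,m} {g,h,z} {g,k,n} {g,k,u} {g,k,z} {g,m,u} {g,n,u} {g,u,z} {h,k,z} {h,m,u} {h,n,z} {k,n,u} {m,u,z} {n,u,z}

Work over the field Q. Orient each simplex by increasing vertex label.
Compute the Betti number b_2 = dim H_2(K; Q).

n_0=8 n_1=27 n_2=22  [Q]
∂1: piv[fg,fh,fm,fn,fu,fz,gk] rk=7  ker:gh,gm,gn,gu,gz,hk,hm,hn,hu,hz,km,kn,ku,kz,mn,mu,mz,nu,nz,uz
∂2: piv[fgh,fgm,fhm,fhn,fhz,fmn,fnz,ghk,ghz,gkn,gku,gkz,gmu,gnu,guz,hmu,muz,nuz] rk=18  ker:ghm,hkz,hnz,knu
b_2=(22−18)−0=4

b_2=4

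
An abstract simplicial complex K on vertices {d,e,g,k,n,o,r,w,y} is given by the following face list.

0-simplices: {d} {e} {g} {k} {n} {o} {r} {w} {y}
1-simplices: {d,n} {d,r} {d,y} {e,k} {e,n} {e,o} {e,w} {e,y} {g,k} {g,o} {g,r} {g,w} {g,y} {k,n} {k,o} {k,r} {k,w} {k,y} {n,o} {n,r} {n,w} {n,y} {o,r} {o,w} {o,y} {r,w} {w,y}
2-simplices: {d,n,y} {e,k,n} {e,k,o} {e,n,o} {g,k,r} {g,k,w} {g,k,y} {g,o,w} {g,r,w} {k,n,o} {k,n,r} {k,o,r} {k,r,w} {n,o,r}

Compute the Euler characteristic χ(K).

n_0=9 n_1=27 n_2=14
χ=+9−27+14=-4

χ(K)=-4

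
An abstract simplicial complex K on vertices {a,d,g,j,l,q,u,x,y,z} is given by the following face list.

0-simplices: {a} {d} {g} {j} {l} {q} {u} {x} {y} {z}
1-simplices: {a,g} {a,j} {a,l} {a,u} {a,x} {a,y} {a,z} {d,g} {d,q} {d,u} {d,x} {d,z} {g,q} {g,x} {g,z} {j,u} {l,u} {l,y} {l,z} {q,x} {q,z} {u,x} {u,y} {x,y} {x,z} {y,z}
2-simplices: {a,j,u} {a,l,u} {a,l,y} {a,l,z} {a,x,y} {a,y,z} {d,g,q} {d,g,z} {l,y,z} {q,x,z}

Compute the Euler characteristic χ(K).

χ(K)=-6

n_0=10 n_1=26 n_2=10
χ=+10−26+10=-6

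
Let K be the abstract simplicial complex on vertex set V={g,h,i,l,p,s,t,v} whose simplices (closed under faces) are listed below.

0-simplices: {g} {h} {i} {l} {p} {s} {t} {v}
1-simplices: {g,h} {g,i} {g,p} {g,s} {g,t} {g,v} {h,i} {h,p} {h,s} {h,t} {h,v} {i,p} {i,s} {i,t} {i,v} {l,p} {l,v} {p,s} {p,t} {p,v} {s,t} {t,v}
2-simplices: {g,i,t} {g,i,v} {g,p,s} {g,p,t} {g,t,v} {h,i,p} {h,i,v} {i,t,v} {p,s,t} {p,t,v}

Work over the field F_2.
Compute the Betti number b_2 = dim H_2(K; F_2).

b_2=1

n_0=8 n_1=22 n_2=10  [Z2]
∂1: piv[gh,gi,gp,gs,gt,gv,lp] rk=7  ker:hi,hp,hs,ht,hv,ip,is,it,iv,lv,ps,pt,pv,st,tv
∂2: piv[git,giv,gps,gpt,gtv,hip,hiv,pst,ptv] rk=9  ker:itv
b_2=(10−9)−0=1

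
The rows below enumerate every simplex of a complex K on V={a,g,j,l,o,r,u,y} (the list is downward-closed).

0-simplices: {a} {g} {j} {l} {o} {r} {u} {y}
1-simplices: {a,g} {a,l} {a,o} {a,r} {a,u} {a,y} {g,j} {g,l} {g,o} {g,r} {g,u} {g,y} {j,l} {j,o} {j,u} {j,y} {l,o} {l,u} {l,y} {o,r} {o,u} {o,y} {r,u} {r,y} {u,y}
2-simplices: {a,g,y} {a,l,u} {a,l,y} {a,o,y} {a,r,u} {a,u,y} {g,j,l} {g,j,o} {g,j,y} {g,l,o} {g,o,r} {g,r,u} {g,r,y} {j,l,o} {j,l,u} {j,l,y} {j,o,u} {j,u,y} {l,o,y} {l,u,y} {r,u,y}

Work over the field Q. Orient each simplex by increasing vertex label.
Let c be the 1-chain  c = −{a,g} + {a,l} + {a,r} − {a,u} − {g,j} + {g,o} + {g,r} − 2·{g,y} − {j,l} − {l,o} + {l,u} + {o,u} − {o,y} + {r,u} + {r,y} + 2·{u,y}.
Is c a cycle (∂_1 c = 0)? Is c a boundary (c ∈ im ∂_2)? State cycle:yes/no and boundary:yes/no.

n_0=8 n_1=25 n_2=21  [Q]
∂1: piv[ag,al,ao,ar,au,ay,gj] rk=7  ker:gl,go,gr,gu,gy,jl,jo,ju,jy,lo,lu,ly,or,ou,oy,ru,ry,uy
∂2: piv[agy,alu,aly,aoy,aru,auy,gjl,gjo,gjy,glo,gor,gru,gry,jlu,jly,jou,loy,ruy] rk=18  ker:jlo,juy,luy
∂1c = 0
c vs im∂2: reduces to 0 ⇒ boundary

cycle:yes boundary:yes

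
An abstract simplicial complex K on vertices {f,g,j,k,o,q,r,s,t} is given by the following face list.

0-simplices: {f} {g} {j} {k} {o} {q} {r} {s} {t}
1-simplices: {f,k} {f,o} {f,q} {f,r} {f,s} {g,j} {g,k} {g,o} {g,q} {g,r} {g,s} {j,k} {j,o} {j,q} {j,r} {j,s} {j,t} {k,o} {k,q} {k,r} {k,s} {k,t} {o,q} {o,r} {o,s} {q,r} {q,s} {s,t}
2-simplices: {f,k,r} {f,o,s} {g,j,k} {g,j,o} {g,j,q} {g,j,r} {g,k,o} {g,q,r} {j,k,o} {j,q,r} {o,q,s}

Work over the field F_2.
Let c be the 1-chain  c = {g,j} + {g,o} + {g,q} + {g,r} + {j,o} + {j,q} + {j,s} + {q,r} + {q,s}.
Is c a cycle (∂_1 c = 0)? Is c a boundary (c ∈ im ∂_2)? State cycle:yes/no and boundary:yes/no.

cycle:yes boundary:no

n_0=9 n_1=28 n_2=11  [Z2]
∂1: piv[fk,fo,fq,fr,fs,gj,gk,jt] rk=8  ker:go,gq,gr,gs,jk,jo,jq,jr,js,ko,kq,kr,ks,kt,oq,or,os,qr,qs,st
∂2: piv[fkr,fos,gjk,gjo,gjq,gjr,gko,gqr,oqs] rk=9  ker:jko,jqr
∂1c = 0
c vs im∂2: residual ≠ 0 ⇒ not boundary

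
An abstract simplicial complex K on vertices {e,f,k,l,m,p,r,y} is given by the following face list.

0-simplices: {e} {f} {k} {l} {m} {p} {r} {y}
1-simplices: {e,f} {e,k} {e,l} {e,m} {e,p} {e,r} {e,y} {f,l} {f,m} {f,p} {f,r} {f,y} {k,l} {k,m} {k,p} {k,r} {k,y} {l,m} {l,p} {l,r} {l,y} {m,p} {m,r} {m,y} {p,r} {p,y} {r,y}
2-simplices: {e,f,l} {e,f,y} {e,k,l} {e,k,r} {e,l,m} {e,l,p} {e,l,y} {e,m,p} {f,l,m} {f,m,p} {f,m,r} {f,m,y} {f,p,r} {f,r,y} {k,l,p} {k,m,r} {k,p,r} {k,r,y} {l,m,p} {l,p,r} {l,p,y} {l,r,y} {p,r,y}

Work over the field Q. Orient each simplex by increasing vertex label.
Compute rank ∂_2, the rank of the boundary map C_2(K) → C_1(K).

n_0=8 n_1=27 n_2=23  [Q]
∂1: piv[ef,ek,el,em,ep,er,ey] rk=7  ker:fl,fm,fp,fr,fy,kl,km,kp,kr,ky,lm,lp,lr,ly,mp,mr,my,pr,py,ry
∂2: piv[efl,efy,ekl,ekr,elm,elp,ely,emp,flm,fmp,fmr,fmy,fpr,fry,klp,kmr,kpr,kry,lpr,lpy] rk=20  ker:lmp,lry,pry
rk∂_2=20

rank∂_2=20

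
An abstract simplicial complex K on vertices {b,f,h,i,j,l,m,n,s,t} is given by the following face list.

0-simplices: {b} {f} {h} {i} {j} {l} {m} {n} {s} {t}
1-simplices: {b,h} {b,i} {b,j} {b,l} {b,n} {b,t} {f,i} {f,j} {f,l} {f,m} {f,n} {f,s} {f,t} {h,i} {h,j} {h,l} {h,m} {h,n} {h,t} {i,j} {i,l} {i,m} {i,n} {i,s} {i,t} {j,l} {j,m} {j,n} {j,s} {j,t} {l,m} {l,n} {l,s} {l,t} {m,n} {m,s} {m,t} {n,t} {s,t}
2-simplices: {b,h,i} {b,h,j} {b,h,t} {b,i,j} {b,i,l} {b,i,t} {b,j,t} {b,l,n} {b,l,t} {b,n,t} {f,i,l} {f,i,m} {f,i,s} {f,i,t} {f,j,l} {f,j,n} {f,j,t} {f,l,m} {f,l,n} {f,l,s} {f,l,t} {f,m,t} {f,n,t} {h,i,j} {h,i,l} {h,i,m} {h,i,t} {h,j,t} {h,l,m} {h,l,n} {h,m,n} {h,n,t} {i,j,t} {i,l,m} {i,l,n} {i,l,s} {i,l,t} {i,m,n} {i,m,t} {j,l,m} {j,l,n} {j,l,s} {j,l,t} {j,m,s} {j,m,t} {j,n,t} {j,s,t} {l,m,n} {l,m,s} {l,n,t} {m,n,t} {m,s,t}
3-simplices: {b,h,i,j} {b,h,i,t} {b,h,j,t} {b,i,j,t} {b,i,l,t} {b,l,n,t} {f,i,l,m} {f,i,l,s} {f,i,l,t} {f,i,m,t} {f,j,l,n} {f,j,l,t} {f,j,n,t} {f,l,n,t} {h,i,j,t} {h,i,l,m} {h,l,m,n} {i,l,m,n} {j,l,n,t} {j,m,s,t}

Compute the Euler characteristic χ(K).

χ(K)=3

n_0=10 n_1=39 n_2=52 n_3=20
χ=+10−39+52−20=3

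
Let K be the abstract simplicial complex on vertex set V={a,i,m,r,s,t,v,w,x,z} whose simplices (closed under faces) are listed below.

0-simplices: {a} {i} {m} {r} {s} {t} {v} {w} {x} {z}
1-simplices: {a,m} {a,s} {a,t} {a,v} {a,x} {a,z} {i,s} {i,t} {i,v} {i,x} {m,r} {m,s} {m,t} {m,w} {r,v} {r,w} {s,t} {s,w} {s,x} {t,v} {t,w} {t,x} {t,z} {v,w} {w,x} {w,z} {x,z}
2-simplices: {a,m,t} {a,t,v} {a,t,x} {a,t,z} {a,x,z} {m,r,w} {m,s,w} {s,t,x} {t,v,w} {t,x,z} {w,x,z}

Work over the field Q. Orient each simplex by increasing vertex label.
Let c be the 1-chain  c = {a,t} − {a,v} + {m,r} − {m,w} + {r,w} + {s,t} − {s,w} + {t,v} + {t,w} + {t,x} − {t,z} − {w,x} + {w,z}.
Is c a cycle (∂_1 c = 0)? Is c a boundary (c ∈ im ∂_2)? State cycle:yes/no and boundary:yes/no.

n_0=10 n_1=27 n_2=11  [Q]
∂1: piv[am,as,at,av,ax,az,is,mr,mw] rk=9  ker:it,iv,ix,ms,mt,rv,rw,st,sw,sx,tv,tw,tx,tz,vw,wx,wz,xz
∂2: piv[amt,atv,atx,atz,axz,mrw,msw,stx,tvw,wxz] rk=10  ker:txz
∂1c = 0
c vs im∂2: residual ≠ 0 ⇒ not boundary

cycle:yes boundary:no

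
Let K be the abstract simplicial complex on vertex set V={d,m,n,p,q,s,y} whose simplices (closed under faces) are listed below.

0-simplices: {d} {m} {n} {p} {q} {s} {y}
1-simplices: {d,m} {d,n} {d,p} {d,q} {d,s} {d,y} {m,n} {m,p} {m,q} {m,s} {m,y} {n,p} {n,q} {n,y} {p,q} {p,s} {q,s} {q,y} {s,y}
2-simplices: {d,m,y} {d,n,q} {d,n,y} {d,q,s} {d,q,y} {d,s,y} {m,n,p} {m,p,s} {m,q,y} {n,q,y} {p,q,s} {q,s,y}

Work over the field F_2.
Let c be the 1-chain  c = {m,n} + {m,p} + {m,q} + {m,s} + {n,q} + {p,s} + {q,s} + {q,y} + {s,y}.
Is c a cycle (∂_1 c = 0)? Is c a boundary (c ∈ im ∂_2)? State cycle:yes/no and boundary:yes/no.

cycle:yes boundary:no

n_0=7 n_1=19 n_2=12  [Z2]
∂1: piv[dm,dn,dp,dq,ds,dy] rk=6  ker:mn,mp,mq,ms,my,np,nq,ny,pq,ps,qs,qy,sy
∂2: piv[dmy,dnq,dny,dqs,dqy,dsy,mnp,mps,mqy,pqs] rk=10  ker:nqy,qsy
∂1c = 0
c vs im∂2: residual ≠ 0 ⇒ not boundary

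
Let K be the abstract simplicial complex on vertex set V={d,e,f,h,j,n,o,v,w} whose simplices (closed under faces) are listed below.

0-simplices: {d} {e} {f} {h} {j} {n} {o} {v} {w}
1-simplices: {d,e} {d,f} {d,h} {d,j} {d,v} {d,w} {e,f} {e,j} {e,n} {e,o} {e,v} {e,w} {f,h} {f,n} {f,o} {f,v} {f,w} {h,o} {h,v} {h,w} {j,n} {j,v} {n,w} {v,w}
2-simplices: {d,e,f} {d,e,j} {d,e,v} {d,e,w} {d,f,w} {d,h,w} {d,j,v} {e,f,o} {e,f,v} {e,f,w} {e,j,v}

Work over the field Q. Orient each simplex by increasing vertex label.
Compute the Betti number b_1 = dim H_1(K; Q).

n_0=9 n_1=24 n_2=11  [Q]
∂1: piv[de,df,dh,dj,dv,dw,en,eo] rk=8  ker:ef,ej,ev,ew,fh,fn,fo,fv,fw,ho,hv,hw,jn,jv,nw,vw
∂2: piv[def,dej,dev,dew,dfw,dhw,djv,efo,efv] rk=9  ker:efw,ejv
b_1=(24−8)−9=7

b_1=7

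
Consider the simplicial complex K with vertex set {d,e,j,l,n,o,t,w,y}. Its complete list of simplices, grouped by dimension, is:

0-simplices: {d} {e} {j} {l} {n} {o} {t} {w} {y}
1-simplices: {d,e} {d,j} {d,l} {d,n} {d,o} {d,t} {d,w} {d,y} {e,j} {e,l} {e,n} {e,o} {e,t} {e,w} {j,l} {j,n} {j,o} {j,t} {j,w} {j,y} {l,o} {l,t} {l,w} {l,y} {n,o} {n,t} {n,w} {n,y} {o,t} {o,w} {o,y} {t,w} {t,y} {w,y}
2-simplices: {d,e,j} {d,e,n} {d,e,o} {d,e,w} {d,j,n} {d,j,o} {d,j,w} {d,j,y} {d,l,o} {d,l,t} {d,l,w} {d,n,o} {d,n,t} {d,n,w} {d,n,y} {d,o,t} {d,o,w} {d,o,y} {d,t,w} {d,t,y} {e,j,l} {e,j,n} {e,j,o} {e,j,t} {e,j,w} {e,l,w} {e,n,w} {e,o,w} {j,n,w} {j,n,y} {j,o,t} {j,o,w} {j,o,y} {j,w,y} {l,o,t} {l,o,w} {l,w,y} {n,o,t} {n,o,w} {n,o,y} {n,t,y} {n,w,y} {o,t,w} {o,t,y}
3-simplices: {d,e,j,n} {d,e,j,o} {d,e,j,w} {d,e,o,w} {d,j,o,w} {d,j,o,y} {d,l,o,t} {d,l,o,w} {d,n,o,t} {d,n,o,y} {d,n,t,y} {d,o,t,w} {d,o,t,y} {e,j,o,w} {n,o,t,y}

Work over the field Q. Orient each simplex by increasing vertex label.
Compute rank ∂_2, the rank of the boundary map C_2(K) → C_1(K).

n_0=9 n_1=34 n_2=44 n_3=15  [Q]
∂1: piv[de,dj,dl,dn,do,dt,dw,dy] rk=8  ker:ej,el,en,eo,et,ew,jl,jn,jo,jt,jw,jy,lo,lt,lw,ly,no,nt,nw,ny,ot,ow,oy,tw,ty,wy
∂2: piv[dej,den,deo,dew,djn,djo,djw,djy,dlo,dlt,dlw,dno,dnt,dnw,dny,dot,dow,doy,dtw,dty,ejl,ejt,elw,jot,jwy,lwy] rk=26  ker:ejn,ejo,ejw,enw,eow,jnw,jny,jow,joy,lot,low,not,now,noy,nty,nwy,otw,oty
∂3: piv[dejn,dejo,dejw,deow,djow,djoy,dlot,dlow,dnot,dnoy,dnty,dotw,doty] rk=13  ker:ejow,noty
rk∂_2=26

rank∂_2=26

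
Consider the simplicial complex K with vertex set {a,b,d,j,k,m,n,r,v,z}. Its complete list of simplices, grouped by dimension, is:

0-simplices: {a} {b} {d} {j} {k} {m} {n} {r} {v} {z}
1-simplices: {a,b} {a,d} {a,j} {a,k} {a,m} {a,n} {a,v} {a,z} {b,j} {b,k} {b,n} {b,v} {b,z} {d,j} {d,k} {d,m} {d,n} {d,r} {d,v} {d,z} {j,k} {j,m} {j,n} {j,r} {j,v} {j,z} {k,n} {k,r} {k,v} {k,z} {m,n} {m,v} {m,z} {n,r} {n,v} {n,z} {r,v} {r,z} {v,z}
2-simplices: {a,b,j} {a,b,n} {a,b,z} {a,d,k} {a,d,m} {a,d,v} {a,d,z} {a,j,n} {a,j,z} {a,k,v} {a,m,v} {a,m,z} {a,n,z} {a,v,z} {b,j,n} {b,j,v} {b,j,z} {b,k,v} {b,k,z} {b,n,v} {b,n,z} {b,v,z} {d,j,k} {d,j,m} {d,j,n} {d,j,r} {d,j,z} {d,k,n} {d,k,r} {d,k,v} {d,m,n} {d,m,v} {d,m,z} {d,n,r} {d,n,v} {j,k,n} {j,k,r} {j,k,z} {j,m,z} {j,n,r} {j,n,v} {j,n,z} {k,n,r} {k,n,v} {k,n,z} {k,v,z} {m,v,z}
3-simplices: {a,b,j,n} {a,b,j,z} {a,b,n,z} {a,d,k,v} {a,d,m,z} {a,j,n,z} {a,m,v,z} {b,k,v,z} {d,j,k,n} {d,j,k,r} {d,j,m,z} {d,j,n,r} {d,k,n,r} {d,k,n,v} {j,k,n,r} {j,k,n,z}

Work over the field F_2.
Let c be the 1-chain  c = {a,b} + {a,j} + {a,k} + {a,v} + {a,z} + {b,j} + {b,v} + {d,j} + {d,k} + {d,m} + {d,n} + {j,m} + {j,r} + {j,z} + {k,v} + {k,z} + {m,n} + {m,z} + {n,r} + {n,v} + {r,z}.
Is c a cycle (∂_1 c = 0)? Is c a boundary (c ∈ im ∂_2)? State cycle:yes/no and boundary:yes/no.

cycle:no boundary:no

n_0=10 n_1=39 n_2=47 n_3=16  [Z2]
∂1: piv[ab,ad,aj,ak,am,an,av,az,dr] rk=9  ker:bj,bk,bn,bv,bz,dj,dk,dm,dn,dv,dz,jk,jm,jn,jr,jv,jz,kn,kr,kv,kz,mn,mv,mz,nr,nv,nz,rv,rz,vz
∂2: piv[abj,abn,abz,adk,adm,adv,adz,ajn,ajz,akv,amv,amz,anz,avz,bjv,bkv,bkz,bnv,bvz,djk,djm,djn,djr,djz,dkn,dkr,dmn,dnr] rk=28  ker:bjn,bjz,bnz,dkv,dmv,dmz,dnv,jkn,jkr,jkz,jmz,jnr,jnv,jnz,knr,knv,knz,kvz,mvz
∂3: piv[abjn,abjz,abnz,adkv,admz,ajnz,amvz,bkvz,djkn,djkr,djmz,djnr,dknr,dknv,jknz] rk=15  ker:jknr
∂1c = {a} + {b} + {r} + {z}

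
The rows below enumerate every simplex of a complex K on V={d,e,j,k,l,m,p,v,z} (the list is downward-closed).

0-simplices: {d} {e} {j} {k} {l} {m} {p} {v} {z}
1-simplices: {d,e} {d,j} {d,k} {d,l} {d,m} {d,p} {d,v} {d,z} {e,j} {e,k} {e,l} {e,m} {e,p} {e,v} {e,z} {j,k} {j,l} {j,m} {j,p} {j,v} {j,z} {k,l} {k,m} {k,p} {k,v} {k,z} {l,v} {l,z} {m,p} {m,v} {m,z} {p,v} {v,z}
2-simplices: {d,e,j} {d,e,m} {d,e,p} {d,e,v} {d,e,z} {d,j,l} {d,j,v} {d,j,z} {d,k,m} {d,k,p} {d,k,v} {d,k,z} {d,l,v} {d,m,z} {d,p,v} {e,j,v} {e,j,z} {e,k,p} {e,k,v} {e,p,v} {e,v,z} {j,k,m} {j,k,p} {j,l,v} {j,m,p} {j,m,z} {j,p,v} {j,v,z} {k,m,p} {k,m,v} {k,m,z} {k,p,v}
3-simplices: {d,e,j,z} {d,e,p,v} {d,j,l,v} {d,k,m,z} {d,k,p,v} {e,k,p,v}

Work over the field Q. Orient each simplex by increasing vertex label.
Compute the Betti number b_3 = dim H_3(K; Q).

n_0=9 n_1=33 n_2=32 n_3=6  [Q]
∂1: piv[de,dj,dk,dl,dm,dp,dv,dz] rk=8  ker:ej,ek,el,em,ep,ev,ez,jk,jl,jm,jp,jv,jz,kl,km,kp,kv,kz,lv,lz,mp,mv,mz,pv,vz
∂2: piv[dej,dem,dep,dev,dez,djl,djv,djz,dkm,dkp,dkv,dkz,dlv,dmz,dpv,ekp,evz,jkm,jkp,jmp,jmz,kmv] rk=22  ker:ejv,ejz,ekv,epv,jlv,jpv,jvz,kmp,kmz,kpv
∂3: piv[dejz,depv,djlv,dkmz,dkpv,ekpv] rk=6
b_3=(6−6)−0=0

b_3=0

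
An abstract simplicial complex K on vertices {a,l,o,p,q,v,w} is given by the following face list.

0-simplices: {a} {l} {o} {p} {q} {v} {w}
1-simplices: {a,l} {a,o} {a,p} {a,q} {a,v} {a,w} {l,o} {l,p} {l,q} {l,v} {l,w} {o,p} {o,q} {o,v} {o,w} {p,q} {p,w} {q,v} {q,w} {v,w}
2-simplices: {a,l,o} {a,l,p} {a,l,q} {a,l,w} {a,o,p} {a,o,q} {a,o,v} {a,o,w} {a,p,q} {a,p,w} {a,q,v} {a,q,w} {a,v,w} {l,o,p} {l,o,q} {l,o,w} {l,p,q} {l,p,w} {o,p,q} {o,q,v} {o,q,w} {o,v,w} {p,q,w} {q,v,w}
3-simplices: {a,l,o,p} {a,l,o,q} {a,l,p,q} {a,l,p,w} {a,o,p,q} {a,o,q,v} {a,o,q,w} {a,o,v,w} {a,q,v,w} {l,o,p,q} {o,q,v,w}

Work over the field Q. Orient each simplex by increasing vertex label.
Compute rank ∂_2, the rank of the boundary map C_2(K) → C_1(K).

rank∂_2=13

n_0=7 n_1=20 n_2=24 n_3=11  [Q]
∂1: piv[al,ao,ap,aq,av,aw] rk=6  ker:lo,lp,lq,lv,lw,op,oq,ov,ow,pq,pw,qv,qw,vw
∂2: piv[alo,alp,alq,alw,aop,aoq,aov,aow,apq,apw,aqv,aqw,avw] rk=13  ker:lop,loq,low,lpq,lpw,opq,oqv,oqw,ovw,pqw,qvw
∂3: piv[alop,aloq,alpq,alpw,aopq,aoqv,aoqw,aovw,aqvw] rk=9  ker:lopq,oqvw
rk∂_2=13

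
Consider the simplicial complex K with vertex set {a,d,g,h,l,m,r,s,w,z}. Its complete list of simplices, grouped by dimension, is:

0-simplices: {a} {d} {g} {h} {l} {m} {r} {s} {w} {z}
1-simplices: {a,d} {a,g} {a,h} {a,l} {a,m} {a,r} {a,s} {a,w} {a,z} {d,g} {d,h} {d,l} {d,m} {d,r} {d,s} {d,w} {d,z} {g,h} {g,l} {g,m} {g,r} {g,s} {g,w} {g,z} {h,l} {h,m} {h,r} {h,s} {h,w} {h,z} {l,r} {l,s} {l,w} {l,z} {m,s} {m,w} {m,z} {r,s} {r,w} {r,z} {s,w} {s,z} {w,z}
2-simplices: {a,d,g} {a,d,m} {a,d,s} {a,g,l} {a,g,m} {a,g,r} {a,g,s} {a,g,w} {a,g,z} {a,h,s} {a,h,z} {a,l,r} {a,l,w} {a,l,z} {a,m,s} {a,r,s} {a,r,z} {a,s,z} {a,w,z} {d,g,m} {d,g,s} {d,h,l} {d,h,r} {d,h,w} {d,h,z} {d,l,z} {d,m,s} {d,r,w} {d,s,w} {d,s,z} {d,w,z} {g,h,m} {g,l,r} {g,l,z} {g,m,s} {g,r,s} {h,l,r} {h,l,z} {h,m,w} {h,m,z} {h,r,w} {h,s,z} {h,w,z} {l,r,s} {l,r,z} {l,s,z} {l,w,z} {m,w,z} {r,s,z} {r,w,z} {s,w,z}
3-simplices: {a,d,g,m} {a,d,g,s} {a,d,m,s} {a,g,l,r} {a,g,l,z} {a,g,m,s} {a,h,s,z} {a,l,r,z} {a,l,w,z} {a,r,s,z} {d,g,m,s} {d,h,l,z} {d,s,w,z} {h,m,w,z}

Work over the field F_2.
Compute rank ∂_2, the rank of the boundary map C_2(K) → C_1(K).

n_0=10 n_1=43 n_2=51 n_3=14  [Z2]
∂1: piv[ad,ag,ah,al,am,ar,as,aw,az] rk=9  ker:dg,dh,dl,dm,dr,ds,dw,dz,gh,gl,gm,gr,gs,gw,gz,hl,hm,hr,hs,hw,hz,lr,ls,lw,lz,ms,mw,mz,rs,rw,rz,sw,sz,wz
∂2: piv[adg,adm,ads,agl,agm,agr,ags,agw,agz,ahs,ahz,alr,alw,alz,ams,ars,arz,asz,awz,dhl,dhr,dhw,dhz,dlz,drw,dsw,dsz,dwz,ghm,hlr,hmw,hmz,lrs] rk=33  ker:dgm,dgs,dms,glr,glz,gms,grs,hlz,hrw,hsz,hwz,lrz,lsz,lwz,mwz,rsz,rwz,swz
∂3: piv[adgm,adgs,adms,aglr,aglz,agms,ahsz,alrz,alwz,arsz,dhlz,dswz,hmwz] rk=13  ker:dgms
rk∂_2=33

rank∂_2=33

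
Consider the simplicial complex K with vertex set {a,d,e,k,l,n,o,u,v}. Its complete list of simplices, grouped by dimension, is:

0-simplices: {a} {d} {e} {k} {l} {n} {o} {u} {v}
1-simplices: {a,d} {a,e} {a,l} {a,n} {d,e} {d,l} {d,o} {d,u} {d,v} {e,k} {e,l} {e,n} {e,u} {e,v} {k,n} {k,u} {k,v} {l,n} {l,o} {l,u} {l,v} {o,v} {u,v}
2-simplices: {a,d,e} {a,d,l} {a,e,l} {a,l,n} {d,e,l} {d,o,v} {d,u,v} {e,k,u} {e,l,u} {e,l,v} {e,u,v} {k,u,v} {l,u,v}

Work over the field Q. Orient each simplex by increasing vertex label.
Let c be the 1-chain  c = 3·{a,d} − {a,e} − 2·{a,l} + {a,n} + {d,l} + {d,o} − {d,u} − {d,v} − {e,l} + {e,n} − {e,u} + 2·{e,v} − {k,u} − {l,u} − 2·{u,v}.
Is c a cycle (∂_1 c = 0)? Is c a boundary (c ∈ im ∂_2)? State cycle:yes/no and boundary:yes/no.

cycle:no boundary:no

n_0=9 n_1=23 n_2=13  [Q]
∂1: piv[ad,ae,al,an,do,du,dv,ek] rk=8  ker:de,dl,el,en,eu,ev,kn,ku,kv,ln,lo,lu,lv,ov,uv
∂2: piv[ade,adl,ael,aln,dov,duv,eku,elu,elv,euv,kuv] rk=11  ker:del,luv
∂1c = −{a} + 3·{d} − 2·{e} + {k} − {l} + 2·{n} + {o} − 2·{u} − {v}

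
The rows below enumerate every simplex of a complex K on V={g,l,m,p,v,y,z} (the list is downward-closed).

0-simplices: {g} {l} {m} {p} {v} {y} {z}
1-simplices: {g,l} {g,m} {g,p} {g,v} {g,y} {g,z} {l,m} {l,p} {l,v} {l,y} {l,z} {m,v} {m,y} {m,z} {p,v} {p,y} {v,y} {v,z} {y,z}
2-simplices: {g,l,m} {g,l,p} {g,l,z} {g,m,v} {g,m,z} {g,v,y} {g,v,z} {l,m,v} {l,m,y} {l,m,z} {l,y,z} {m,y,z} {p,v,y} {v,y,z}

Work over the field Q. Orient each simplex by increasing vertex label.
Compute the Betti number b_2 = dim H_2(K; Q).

b_2=2

n_0=7 n_1=19 n_2=14  [Q]
∂1: piv[gl,gm,gp,gv,gy,gz] rk=6  ker:lm,lp,lv,ly,lz,mv,my,mz,pv,py,vy,vz,yz
∂2: piv[glm,glp,glz,gmv,gmz,gvy,gvz,lmv,lmy,lyz,pvy,vyz] rk=12  ker:lmz,myz
b_2=(14−12)−0=2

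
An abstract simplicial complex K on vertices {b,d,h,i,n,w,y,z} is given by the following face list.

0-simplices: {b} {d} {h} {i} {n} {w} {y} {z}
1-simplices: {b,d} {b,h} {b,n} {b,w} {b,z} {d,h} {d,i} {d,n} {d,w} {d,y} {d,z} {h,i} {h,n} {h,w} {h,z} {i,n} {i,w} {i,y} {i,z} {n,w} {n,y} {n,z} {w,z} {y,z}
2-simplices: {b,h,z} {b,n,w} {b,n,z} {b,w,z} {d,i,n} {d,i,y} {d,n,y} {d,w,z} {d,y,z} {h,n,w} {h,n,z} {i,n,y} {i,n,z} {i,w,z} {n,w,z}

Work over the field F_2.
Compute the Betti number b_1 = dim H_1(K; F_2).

b_1=4

n_0=8 n_1=24 n_2=15  [Z2]
∂1: piv[bd,bh,bn,bw,bz,di,dy] rk=7  ker:dh,dn,dw,dz,hi,hn,hw,hz,in,iw,iy,iz,nw,ny,nz,wz,yz
∂2: piv[bhz,bnw,bnz,bwz,din,diy,dny,dwz,dyz,hnw,hnz,inz,iwz] rk=13  ker:iny,nwz
b_1=(24−7)−13=4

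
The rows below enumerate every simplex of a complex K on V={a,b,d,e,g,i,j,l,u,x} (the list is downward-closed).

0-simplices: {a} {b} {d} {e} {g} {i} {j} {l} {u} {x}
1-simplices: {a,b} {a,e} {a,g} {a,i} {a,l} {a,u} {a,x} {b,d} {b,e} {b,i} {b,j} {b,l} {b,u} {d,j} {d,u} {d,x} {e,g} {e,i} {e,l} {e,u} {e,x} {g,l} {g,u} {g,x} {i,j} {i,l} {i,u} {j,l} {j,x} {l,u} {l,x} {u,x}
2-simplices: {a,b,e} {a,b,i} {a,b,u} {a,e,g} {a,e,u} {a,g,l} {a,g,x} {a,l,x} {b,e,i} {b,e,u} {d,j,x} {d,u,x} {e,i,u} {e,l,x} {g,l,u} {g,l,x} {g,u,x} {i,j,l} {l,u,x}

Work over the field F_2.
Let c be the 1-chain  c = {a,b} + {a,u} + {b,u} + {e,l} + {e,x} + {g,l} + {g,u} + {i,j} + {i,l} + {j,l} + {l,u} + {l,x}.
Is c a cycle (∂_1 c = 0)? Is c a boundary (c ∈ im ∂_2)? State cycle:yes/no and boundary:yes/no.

n_0=10 n_1=32 n_2=19  [Z2]
∂1: piv[ab,ae,ag,ai,al,au,ax,bd,bj] rk=9  ker:be,bi,bl,bu,dj,du,dx,eg,ei,el,eu,ex,gl,gu,gx,ij,il,iu,jl,jx,lu,lx,ux
∂2: piv[abe,abi,abu,aeg,aeu,agl,agx,alx,bei,djx,dux,eiu,elx,glu,gux,ijl] rk=16  ker:beu,glx,lux
∂1c = 0
c vs im∂2: reduces to 0 ⇒ boundary

cycle:yes boundary:yes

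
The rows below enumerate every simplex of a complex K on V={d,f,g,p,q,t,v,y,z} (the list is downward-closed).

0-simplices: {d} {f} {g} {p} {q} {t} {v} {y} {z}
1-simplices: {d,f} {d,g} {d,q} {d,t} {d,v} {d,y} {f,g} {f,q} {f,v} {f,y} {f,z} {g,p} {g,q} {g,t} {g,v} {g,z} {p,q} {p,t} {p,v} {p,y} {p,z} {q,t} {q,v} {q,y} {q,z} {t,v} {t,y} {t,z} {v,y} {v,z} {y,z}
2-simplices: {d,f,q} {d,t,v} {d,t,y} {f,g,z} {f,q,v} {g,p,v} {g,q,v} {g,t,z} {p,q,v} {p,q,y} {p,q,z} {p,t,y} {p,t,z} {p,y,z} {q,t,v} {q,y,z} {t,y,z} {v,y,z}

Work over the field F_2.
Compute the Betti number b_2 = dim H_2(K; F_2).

b_2=2

n_0=9 n_1=31 n_2=18  [Z2]
∂1: piv[df,dg,dq,dt,dv,dy,fz,gp] rk=8  ker:fg,fq,fv,fy,gq,gt,gv,gz,pq,pt,pv,py,pz,qt,qv,qy,qz,tv,ty,tz,vy,vz,yz
∂2: piv[dfq,dtv,dty,fgz,fqv,gpv,gqv,gtz,pqv,pqy,pqz,pty,ptz,pyz,qtv,vyz] rk=16  ker:qyz,tyz
b_2=(18−16)−0=2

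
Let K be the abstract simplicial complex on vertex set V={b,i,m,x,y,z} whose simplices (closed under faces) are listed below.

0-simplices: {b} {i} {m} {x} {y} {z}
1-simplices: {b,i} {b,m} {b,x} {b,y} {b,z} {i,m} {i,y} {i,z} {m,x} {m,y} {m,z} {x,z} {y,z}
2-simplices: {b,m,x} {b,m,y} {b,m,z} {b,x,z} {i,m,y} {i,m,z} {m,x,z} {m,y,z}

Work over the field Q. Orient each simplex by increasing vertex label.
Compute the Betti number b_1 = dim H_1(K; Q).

b_1=1

n_0=6 n_1=13 n_2=8  [Q]
∂1: piv[bi,bm,bx,by,bz] rk=5  ker:im,iy,iz,mx,my,mz,xz,yz
∂2: piv[bmx,bmy,bmz,bxz,imy,imz,myz] rk=7  ker:mxz
b_1=(13−5)−7=1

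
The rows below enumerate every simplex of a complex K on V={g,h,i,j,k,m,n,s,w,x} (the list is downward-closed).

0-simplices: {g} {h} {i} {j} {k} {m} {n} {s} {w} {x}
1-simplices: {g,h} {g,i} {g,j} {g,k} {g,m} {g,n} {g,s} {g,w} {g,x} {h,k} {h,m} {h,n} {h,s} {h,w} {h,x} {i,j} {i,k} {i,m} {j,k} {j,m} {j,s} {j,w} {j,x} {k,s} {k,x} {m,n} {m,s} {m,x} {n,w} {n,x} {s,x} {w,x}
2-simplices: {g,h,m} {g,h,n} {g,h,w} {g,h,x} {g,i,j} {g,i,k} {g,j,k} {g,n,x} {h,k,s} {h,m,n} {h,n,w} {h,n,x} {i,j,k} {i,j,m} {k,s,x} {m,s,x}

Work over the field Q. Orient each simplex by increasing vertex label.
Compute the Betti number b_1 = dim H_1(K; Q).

n_0=10 n_1=32 n_2=16  [Q]
∂1: piv[gh,gi,gj,gk,gm,gn,gs,gw,gx] rk=9  ker:hk,hm,hn,hs,hw,hx,ij,ik,im,jk,jm,js,jw,jx,ks,kx,mn,ms,mx,nw,nx,sx,wx
∂2: piv[ghm,ghn,ghw,ghx,gij,gik,gjk,gnx,hks,hmn,hnw,ijm,ksx,msx] rk=14  ker:hnx,ijk
b_1=(32−9)−14=9

b_1=9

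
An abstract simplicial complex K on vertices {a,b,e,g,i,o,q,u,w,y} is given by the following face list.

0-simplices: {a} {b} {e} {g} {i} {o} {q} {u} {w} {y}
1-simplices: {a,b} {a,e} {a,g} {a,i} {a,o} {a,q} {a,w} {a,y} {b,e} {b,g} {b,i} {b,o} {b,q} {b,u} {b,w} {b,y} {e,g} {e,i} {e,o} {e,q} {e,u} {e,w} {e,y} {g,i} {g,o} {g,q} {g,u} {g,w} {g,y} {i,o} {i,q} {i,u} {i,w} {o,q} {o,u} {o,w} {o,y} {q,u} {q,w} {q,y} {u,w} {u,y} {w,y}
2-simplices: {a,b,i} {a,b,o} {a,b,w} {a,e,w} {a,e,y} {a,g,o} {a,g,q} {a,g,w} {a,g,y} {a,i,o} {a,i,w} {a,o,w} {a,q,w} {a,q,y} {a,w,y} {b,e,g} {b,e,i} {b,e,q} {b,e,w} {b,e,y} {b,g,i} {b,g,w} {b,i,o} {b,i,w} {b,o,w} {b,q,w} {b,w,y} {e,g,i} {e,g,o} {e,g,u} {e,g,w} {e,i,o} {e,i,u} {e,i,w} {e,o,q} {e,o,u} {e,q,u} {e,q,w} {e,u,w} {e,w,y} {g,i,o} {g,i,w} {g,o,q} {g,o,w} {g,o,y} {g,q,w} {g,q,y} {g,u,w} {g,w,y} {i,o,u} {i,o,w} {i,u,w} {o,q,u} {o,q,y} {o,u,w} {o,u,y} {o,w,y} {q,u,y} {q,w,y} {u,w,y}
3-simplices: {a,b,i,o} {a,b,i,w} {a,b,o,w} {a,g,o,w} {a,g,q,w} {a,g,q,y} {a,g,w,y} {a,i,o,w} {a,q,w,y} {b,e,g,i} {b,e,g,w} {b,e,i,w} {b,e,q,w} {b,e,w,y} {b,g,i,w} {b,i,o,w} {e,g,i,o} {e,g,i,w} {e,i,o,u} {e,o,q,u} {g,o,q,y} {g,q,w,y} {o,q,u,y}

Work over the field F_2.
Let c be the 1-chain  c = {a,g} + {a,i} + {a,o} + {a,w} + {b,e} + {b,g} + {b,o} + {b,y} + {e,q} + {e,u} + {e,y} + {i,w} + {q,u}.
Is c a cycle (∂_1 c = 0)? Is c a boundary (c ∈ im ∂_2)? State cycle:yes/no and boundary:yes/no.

n_0=10 n_1=43 n_2=60 n_3=23  [Z2]
∂1: piv[ab,ae,ag,ai,ao,aq,aw,ay,bu] rk=9  ker:be,bg,bi,bo,bq,bw,by,eg,ei,eo,eq,eu,ew,ey,gi,go,gq,gu,gw,gy,io,iq,iu,iw,oq,ou,ow,oy,qu,qw,qy,uw,uy,wy
∂2: piv[abi,abo,abw,aew,aey,ago,agq,agw,agy,aio,aiw,aow,aqw,aqy,awy,beg,bei,beq,bew,bey,bgi,bgw,bqw,ego,egu,eiu,eoq,eou,equ,euw,goy,ouy] rk=32  ker:bio,biw,bow,bwy,egi,egw,eio,eiw,eqw,ewy,gio,giw,goq,gow,gqw,gqy,guw,gwy,iou,iow,iuw,oqu,oqy,ouw,owy,quy,qwy,uwy
∂3: piv[abio,abiw,abow,agow,agqw,agqy,agwy,aiow,aqwy,begi,begw,beiw,beqw,bewy,bgiw,egio,eiou,eoqu,goqy,oquy] rk=20  ker:biow,egiw,gqwy
∂1c = 0
c vs im∂2: reduces to 0 ⇒ boundary

cycle:yes boundary:yes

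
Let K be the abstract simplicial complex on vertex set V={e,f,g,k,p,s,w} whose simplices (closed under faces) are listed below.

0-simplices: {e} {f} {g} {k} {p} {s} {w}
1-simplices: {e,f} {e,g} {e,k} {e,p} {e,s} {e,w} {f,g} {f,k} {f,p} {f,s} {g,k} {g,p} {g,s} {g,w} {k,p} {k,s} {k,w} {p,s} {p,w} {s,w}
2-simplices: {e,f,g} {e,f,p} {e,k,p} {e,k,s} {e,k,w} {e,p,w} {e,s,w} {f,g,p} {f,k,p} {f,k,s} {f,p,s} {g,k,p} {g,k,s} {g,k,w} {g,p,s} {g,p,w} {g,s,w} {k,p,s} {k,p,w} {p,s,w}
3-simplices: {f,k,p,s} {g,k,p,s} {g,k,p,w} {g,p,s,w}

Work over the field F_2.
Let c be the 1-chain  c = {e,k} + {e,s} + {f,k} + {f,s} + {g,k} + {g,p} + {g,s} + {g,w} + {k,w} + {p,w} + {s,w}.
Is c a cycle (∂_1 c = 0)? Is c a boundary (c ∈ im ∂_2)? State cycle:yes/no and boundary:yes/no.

n_0=7 n_1=20 n_2=20 n_3=4  [Z2]
∂1: piv[ef,eg,ek,ep,es,ew] rk=6  ker:fg,fk,fp,fs,gk,gp,gs,gw,kp,ks,kw,ps,pw,sw
∂2: piv[efg,efp,ekp,eks,ekw,epw,esw,fgp,fkp,fks,fps,gkp,gks,gkw] rk=14  ker:gps,gpw,gsw,kps,kpw,psw
∂3: piv[fkps,gkps,gkpw,gpsw] rk=4
∂1c = 0
c vs im∂2: reduces to 0 ⇒ boundary

cycle:yes boundary:yes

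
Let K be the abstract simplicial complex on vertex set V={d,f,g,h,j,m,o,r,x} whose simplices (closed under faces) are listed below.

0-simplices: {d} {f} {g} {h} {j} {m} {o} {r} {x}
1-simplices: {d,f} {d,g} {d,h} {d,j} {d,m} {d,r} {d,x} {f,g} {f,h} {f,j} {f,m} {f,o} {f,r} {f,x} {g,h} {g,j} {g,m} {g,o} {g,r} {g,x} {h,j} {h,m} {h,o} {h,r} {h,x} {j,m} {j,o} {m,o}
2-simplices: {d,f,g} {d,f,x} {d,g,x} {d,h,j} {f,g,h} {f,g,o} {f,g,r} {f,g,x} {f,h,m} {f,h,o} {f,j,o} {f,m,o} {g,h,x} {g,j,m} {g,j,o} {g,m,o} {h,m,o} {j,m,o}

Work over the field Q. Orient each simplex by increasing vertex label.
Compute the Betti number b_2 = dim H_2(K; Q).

b_2=3

n_0=9 n_1=28 n_2=18  [Q]
∂1: piv[df,dg,dh,dj,dm,dr,dx,fo] rk=8  ker:fg,fh,fj,fm,fr,fx,gh,gj,gm,go,gr,gx,hj,hm,ho,hr,hx,jm,jo,mo
∂2: piv[dfg,dfx,dgx,dhj,fgh,fgo,fgr,fhm,fho,fjo,fmo,ghx,gjm,gjo,gmo] rk=15  ker:fgx,hmo,jmo
b_2=(18−15)−0=3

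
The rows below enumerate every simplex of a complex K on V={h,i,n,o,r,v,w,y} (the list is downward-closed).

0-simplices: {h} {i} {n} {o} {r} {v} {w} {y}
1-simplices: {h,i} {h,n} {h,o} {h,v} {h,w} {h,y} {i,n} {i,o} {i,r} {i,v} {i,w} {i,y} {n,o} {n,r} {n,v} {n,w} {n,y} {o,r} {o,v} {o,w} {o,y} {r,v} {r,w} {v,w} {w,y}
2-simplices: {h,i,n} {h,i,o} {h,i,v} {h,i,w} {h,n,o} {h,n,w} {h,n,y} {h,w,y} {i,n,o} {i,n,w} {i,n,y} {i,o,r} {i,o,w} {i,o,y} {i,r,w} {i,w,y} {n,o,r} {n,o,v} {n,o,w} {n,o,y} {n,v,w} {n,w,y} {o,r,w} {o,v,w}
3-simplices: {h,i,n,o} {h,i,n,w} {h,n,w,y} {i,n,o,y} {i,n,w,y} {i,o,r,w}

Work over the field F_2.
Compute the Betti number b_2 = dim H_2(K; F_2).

b_2=2

n_0=8 n_1=25 n_2=24 n_3=6  [Z2]
∂1: piv[hi,hn,ho,hv,hw,hy,ir] rk=7  ker:in,io,iv,iw,iy,no,nr,nv,nw,ny,or,ov,ow,oy,rv,rw,vw,wy
∂2: piv[hin,hio,hiv,hiw,hno,hnw,hny,hwy,iny,ior,iow,ioy,irw,nor,nov,nvw] rk=16  ker:ino,inw,iwy,now,noy,nwy,orw,ovw
∂3: piv[hino,hinw,hnwy,inoy,inwy,iorw] rk=6
b_2=(24−16)−6=2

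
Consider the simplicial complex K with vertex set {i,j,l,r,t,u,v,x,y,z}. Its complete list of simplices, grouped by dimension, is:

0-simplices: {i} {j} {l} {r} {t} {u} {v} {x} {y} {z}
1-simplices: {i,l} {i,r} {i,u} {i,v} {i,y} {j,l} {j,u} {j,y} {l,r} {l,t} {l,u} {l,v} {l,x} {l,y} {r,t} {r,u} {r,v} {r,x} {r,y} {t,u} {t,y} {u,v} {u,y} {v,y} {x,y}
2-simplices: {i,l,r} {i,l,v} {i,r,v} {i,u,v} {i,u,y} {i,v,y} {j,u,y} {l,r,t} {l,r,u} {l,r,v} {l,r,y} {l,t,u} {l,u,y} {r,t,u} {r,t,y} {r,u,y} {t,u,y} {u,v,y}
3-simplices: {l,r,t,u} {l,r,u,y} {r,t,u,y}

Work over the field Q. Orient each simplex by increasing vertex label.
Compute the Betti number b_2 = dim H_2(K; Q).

b_2=2

n_0=10 n_1=25 n_2=18 n_3=3  [Q]
∂1: piv[il,ir,iu,iv,iy,jl,lt,lx] rk=8  ker:ju,jy,lr,lu,lv,ly,rt,ru,rv,rx,ry,tu,ty,uv,uy,vy,xy
∂2: piv[ilr,ilv,irv,iuv,iuy,ivy,juy,lrt,lru,lry,ltu,luy,rty] rk=13  ker:lrv,rtu,ruy,tuy,uvy
∂3: piv[lrtu,lruy,rtuy] rk=3
b_2=(18−13)−3=2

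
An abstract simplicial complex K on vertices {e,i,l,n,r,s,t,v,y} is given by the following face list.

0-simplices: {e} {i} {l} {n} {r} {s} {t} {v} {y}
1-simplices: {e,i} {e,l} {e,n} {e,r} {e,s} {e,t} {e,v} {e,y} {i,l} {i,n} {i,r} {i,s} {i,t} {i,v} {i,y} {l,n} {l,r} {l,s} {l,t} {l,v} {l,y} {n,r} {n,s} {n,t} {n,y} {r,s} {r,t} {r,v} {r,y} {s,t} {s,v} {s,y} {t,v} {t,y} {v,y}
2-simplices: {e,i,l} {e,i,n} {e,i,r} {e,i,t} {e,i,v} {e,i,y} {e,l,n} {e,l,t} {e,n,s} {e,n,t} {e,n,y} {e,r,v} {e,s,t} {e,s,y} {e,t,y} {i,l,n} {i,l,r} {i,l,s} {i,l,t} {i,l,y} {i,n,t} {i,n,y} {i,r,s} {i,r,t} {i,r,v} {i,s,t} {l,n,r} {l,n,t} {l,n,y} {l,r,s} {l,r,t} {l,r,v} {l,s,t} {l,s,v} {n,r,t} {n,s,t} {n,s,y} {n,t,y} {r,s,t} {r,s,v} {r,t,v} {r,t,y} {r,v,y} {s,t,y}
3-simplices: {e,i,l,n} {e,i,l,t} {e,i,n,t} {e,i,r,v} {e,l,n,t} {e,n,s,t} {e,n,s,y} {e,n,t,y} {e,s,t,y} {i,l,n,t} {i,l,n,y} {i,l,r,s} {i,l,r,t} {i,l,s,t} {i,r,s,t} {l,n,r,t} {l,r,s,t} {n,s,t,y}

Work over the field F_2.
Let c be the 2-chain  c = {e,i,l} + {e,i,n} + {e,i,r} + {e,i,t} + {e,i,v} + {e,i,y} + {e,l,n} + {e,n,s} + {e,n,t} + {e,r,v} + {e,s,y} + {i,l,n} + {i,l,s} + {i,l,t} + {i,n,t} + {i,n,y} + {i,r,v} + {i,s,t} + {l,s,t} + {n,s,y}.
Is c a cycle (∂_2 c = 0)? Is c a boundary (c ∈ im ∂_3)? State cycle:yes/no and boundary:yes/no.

n_0=9 n_1=35 n_2=44 n_3=18  [Z2]
∂1: piv[ei,el,en,er,es,et,ev,ey] rk=8  ker:il,in,ir,is,it,iv,iy,ln,lr,ls,lt,lv,ly,nr,ns,nt,ny,rs,rt,rv,ry,st,sv,sy,tv,ty,vy
∂2: piv[eil,ein,eir,eit,eiv,eiy,eln,elt,ens,ent,eny,erv,est,esy,ety,ilr,ils,ily,irs,irt,ist,lnr,lrv,lsv,rtv,rty,rvy] rk=27  ker:iln,ilt,int,iny,irv,lnt,lny,lrs,lrt,lst,nrt,nst,nsy,nty,rst,rsv,sty
∂3: piv[eiln,eilt,eint,eirv,elnt,enst,ensy,enty,esty,ilny,ilrs,ilrt,ilst,irst,lnrt] rk=15  ker:ilnt,lrst,nsty
∂2c = 0
c vs im∂3: residual ≠ 0 ⇒ not boundary

cycle:yes boundary:no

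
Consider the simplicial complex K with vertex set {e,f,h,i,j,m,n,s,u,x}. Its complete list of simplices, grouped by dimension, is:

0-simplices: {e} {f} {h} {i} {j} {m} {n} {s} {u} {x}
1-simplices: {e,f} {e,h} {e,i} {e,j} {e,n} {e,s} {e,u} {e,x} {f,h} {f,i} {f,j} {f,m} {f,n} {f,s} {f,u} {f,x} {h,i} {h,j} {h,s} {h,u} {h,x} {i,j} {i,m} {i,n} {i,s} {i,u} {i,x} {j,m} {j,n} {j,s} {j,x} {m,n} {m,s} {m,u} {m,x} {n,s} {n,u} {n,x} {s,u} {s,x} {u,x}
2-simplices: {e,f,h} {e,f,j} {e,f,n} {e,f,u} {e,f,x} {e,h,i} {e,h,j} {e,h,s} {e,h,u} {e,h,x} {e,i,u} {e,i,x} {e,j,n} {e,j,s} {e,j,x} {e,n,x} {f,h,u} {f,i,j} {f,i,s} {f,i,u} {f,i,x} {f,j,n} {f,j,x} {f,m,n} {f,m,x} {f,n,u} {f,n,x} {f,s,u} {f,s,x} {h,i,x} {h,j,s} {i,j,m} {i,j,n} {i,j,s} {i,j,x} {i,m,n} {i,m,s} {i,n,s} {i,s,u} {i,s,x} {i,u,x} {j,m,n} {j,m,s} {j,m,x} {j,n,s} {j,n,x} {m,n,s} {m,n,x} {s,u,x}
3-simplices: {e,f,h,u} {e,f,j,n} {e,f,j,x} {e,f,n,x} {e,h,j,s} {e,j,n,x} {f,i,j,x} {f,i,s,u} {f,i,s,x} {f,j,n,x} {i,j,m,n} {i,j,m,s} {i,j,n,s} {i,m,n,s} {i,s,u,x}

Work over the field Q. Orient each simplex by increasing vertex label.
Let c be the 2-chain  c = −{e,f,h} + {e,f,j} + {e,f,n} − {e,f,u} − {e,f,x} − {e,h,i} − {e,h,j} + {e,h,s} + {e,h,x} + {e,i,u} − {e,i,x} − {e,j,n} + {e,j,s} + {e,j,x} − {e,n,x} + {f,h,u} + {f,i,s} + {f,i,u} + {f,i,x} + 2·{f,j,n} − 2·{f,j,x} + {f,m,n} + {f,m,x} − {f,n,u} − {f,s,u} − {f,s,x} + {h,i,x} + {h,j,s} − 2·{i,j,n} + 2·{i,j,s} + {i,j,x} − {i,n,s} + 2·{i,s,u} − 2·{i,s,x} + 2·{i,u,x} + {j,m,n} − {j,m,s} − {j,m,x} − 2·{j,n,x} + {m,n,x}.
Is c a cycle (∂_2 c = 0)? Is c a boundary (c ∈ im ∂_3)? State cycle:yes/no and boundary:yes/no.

n_0=10 n_1=41 n_2=49 n_3=15  [Q]
∂1: piv[ef,eh,ei,ej,en,es,eu,ex,fm] rk=9  ker:fh,fi,fj,fn,fs,fu,fx,hi,hj,hs,hu,hx,ij,im,in,is,iu,ix,jm,jn,js,jx,mn,ms,mu,mx,ns,nu,nx,su,sx,ux
∂2: piv[efh,efj,efn,efu,efx,ehi,ehj,ehs,ehu,ehx,eiu,eix,ejn,ejs,ejx,enx,fij,fis,fiu,fmn,fmx,fnu,fsu,fsx,ijm,ijn,ijs,imn,ims,ins,iux] rk=31  ker:fhu,fix,fjn,fjx,fnx,hix,hjs,ijx,isu,isx,jmn,jms,jmx,jns,jnx,mns,mnx,sux
∂3: piv[efhu,efjn,efjx,efnx,ehjs,ejnx,fijx,fisu,fisx,ijmn,ijms,ijns,imns,isux] rk=14  ker:fjnx
∂2c = −{e,f} + {e,h} + {e,i} + {e,j} − {e,n} − 2·{e,s} + {e,x} + 3·{f,i} + {f,j} + 2·{f,m} − 3·{f,n} − 3·{f,s} − {f,u} + {h,u} + {i,j} + {i,n} + 2·{i,u} − {j,m} − 4·{j,n} + 5·{j,s} + 3·{j,x} + 3·{m,n} − {m,s} − {m,x} − {n,s} − {n,u} − 2·{n,x} + {s,u} − 3·{s,x} + 2·{u,x}

cycle:no boundary:no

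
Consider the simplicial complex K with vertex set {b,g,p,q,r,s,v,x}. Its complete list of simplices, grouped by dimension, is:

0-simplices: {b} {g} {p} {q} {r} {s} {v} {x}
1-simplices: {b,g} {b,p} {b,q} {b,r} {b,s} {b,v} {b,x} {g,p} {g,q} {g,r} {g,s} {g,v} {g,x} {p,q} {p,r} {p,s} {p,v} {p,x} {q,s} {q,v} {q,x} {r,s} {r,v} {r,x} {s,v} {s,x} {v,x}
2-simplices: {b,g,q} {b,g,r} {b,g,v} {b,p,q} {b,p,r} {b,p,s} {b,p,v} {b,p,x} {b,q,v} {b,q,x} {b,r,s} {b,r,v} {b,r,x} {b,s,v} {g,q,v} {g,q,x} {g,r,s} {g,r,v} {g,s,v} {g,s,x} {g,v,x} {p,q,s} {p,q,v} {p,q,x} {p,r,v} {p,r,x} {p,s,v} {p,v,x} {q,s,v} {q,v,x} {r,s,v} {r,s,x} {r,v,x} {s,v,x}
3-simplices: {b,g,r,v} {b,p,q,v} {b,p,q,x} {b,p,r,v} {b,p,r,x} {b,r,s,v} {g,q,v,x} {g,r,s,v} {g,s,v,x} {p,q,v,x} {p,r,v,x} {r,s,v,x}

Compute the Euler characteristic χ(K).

χ(K)=3

n_0=8 n_1=27 n_2=34 n_3=12
χ=+8−27+34−12=3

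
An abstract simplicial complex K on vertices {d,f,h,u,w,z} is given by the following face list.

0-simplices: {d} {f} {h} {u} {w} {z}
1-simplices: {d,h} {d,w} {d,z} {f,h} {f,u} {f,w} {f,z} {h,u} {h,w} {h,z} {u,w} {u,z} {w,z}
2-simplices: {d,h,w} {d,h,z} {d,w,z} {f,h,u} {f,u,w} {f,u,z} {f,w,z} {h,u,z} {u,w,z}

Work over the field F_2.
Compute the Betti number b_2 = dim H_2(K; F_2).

n_0=6 n_1=13 n_2=9  [Z2]
∂1: piv[dh,dw,dz,fh,fu] rk=5  ker:fw,fz,hu,hw,hz,uw,uz,wz
∂2: piv[dhw,dhz,dwz,fhu,fuw,fuz,fwz,huz] rk=8  ker:uwz
b_2=(9−8)−0=1

b_2=1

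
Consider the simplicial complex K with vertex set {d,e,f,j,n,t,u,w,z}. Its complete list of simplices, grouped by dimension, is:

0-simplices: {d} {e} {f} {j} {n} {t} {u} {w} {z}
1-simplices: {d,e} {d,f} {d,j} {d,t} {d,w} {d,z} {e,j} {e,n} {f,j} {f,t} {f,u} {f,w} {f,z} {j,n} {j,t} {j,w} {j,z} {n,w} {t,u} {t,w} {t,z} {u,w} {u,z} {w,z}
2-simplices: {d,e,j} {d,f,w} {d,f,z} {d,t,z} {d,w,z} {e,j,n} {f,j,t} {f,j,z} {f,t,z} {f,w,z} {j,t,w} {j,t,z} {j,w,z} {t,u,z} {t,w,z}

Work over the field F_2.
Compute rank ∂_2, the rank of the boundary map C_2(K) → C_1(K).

n_0=9 n_1=24 n_2=15  [Z2]
∂1: piv[de,df,dj,dt,dw,dz,en,fu] rk=8  ker:ej,fj,ft,fw,fz,jn,jt,jw,jz,nw,tu,tw,tz,uw,uz,wz
∂2: piv[dej,dfw,dfz,dtz,dwz,ejn,fjt,fjz,ftz,jtw,jwz,tuz] rk=12  ker:fwz,jtz,twz
rk∂_2=12

rank∂_2=12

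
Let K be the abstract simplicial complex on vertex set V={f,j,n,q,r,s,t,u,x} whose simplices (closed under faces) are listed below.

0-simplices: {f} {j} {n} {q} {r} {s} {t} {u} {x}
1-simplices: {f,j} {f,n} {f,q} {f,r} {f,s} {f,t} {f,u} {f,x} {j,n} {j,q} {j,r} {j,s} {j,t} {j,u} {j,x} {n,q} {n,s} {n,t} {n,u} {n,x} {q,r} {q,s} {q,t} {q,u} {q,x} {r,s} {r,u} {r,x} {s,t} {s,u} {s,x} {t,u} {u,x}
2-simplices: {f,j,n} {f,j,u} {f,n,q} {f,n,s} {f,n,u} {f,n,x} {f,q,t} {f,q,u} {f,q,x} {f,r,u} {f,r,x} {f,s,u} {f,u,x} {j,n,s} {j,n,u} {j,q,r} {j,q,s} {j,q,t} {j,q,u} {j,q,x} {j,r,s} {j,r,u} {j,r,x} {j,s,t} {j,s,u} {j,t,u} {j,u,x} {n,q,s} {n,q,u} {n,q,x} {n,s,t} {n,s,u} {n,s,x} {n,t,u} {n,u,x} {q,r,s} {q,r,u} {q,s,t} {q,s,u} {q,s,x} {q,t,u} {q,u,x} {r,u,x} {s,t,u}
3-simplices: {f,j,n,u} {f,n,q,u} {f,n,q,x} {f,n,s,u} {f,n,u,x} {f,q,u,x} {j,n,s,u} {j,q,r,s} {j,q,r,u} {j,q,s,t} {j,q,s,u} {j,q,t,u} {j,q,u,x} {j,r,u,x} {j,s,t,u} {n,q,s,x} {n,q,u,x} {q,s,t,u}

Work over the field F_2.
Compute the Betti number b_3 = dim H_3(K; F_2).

n_0=9 n_1=33 n_2=44 n_3=18  [Z2]
∂1: piv[fj,fn,fq,fr,fs,ft,fu,fx] rk=8  ker:jn,jq,jr,js,jt,ju,jx,nq,ns,nt,nu,nx,qr,qs,qt,qu,qx,rs,ru,rx,st,su,sx,tu,ux
∂2: piv[fjn,fju,fnq,fns,fnu,fnx,fqt,fqu,fqx,fru,frx,fsu,fux,jns,jqr,jqs,jqt,jqu,jqx,jrs,jru,jst,jtu,nst,nsx] rk=25  ker:jnu,jrx,jsu,jux,nqs,nqu,nqx,nsu,ntu,nux,qrs,qru,qst,qsu,qsx,qtu,qux,rux,stu
∂3: piv[fjnu,fnqu,fnqx,fnsu,fnux,fqux,jnsu,jqrs,jqru,jqst,jqsu,jqtu,jqux,jrux,jstu,nqsx] rk=16  ker:nqux,qstu
b_3=(18−16)−0=2

b_3=2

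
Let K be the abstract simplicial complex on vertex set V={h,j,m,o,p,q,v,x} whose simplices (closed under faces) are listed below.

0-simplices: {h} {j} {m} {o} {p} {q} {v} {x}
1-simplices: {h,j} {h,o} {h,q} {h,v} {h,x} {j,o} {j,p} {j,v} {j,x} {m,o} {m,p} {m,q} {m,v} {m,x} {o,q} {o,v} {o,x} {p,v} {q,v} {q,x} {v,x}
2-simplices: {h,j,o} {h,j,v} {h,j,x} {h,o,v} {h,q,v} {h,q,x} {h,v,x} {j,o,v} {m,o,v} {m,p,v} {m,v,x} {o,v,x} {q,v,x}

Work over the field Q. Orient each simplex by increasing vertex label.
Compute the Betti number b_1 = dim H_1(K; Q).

b_1=3

n_0=8 n_1=21 n_2=13  [Q]
∂1: piv[hj,ho,hq,hv,hx,jp,mo] rk=7  ker:jo,jv,jx,mp,mq,mv,mx,oq,ov,ox,pv,qv,qx,vx
∂2: piv[hjo,hjv,hjx,hov,hqv,hqx,hvx,mov,mpv,mvx,ovx] rk=11  ker:jov,qvx
b_1=(21−7)−11=3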